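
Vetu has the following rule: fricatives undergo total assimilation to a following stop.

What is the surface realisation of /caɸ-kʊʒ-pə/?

[cakkʊppə]

/ɸ/ is the segment targeted by the rule; it sits immediately before /k/, so it assimilates completely and surfaces as [k].
The same rule applies at the second boundary: /ʒ/ → [p] next to /p/.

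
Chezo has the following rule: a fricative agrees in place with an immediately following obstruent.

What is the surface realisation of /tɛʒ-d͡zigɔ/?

The rule targets /ʒ/ (voiced postalveolar fricative), which sits before the trigger /d͡z/ (alveolar).
The voiced alveolar fricative is [z], so /ʒ/ → [z].

[tɛzd͡zigɔ]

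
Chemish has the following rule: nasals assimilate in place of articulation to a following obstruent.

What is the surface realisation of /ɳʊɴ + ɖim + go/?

[ɳʊɳɖiŋgo]

/ɴ/ is a voiced uvular nasal. The following trigger /ɖ/ is retroflex, so /ɴ/ must become retroflex as well.
Changing only its place to retroflex gives [ɳ] — the voiced retroflex nasal.
At the second juncture, /m/ likewise becomes [ŋ] adjacent to /g/.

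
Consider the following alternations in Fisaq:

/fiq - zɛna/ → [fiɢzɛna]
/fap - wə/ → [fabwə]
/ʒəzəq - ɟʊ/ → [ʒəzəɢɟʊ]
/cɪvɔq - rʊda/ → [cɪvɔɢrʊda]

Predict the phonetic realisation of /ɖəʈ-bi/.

The data show regressive voicing assimilation: /q/ → [ɢ] before /z/; /p/ → [b] before /w/; /q/ → [ɢ] before /ɟ/; /q/ → [ɢ] before /r/. In each pair only voicing changes, matching the following consonant, while place and manner stay constant.
/ʈ/ is a voiceless retroflex stop. The following trigger /b/ is voiced, so /ʈ/ must become voiced as well.
Changing only its voicing to voiced gives [ɖ] — the voiced retroflex stop.

[ɖəɖbi]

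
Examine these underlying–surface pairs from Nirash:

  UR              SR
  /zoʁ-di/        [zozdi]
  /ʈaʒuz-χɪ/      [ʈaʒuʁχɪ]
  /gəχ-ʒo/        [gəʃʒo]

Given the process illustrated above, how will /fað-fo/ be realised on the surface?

[favfo]

The data show regressive place assimilation: /ʁ/ → [z] before /d/; /z/ → [ʁ] before /χ/; /χ/ → [ʃ] before /ʒ/. In each pair only place changes, matching the following consonant, while manner and voice stay constant.
/ð/ is a voiced dental fricative. The following trigger /f/ is labiodental, so /ð/ must become labiodental as well.
A voiced labiodental fricative is [v], so the surface segment is [v].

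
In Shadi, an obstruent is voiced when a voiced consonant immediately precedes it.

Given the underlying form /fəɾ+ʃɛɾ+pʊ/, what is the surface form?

The rule targets /ʃ/ (voiceless postalveolar fricative), which sits after the trigger /ɾ/ (voiced).
Changing only its voicing to voiced gives [ʒ] — the voiced postalveolar fricative.
At the second juncture, /p/ likewise becomes [b] adjacent to /ɾ/.

[fəɾʒɛɾbʊ]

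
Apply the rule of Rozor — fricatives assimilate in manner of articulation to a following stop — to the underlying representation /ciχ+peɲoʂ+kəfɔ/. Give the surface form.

[ciqpeɲoʈkəfɔ]

The rule targets /χ/ (voiceless uvular fricative), which sits before the trigger /p/ (stop).
The voiceless uvular stop is [q], so /χ/ → [q].
The same rule applies at the second boundary: /ʂ/ → [ʈ] next to /k/.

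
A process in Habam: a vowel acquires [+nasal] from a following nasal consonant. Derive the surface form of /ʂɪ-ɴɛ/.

[ʂɪ̃ɴɛ]

/ɪ/ sits next to the nasal /ɴ/ and is therefore nasalised to [ɪ̃].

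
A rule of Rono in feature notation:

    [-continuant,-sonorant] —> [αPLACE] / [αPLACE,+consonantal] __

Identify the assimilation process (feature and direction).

The shared variable α links the value of the place features (abbreviated [PLACE]) on the target to the same value on the neighbouring segment, so place is the feature that assimilates.
Since the environment is written before the underscore, the trigger precedes the target; the direction is progressive.

progressive place assimilation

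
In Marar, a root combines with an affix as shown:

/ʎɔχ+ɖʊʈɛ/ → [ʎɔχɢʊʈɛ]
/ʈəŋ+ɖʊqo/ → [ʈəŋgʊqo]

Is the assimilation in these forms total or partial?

partial assimilation

Comparing underlying and surface forms, /ɖ/ → [ɢ] is the alternation; the neighbouring /χ/ is constant.
The change retroflex → uvular matches the place of the preceding /χ/, identifying this as place assimilation.
Manner and voice are unchanged, so the assimilation is partial, not total.
The same holds elsewhere in the data: /ɖ/ → [g] after /ŋ/ (retroflex → velar, matching velar) — only place changes, and always toward the preceding segment.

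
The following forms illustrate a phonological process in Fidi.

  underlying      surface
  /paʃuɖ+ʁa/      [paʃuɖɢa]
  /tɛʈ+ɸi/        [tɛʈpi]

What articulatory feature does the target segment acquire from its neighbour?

manner

Comparing underlying and surface forms, /ʁ/ → [ɢ] is the alternation; the neighbouring /ɖ/ is constant.
The change fricative → stop matches the manner of the preceding /ɖ/, identifying this as manner assimilation.
Checking the remaining alternation: /ɸ/ → [p] after /ʈ/ (fricative → stop, matching a stop) — only manner changes, and always toward the preceding segment.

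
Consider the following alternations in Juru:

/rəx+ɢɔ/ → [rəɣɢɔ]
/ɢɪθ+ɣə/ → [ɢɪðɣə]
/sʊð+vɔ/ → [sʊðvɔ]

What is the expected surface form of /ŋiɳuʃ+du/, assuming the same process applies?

The data show regressive voicing assimilation: /x/ → [ɣ] before /ɢ/; /θ/ → [ð] before /ɣ/. In each pair only voicing changes, matching the following consonant, while place and manner stay constant.
Nothing changes in [sʊðvɔ]: there the adjacent consonants already agree in voicing (/ð/ and /v/ are both voiced), so this form is consistent with the same rule.
/ʃ/ is a voiceless postalveolar fricative. The following trigger /d/ is voiced, so /ʃ/ must become voiced as well.
The voiced postalveolar fricative is [ʒ], so /ʃ/ → [ʒ].

[ŋiɳuʒdu]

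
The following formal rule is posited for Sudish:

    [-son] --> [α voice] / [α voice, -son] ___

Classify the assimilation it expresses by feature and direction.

progressive voicing assimilation

The rule copies [voice] from the environment onto the target, so the assimilating feature is voicing.
The conditioning segment sits to the left of the focus bar, meaning the trigger precedes the segment that changes — progressive assimilation.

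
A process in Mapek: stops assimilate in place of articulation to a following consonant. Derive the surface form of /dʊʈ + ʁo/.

/ʈ/ is a voiceless retroflex stop. The following trigger /ʁ/ is uvular, so /ʈ/ must become uvular as well.
Changing only its place to uvular gives [q] — the voiceless uvular stop.

[dʊqʁo]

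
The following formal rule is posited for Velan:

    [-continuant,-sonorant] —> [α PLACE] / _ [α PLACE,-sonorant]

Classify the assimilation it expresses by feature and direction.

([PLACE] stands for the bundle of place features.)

regressive place assimilation

The rule copies the place features (abbreviated [PLACE]) from the environment onto the target, so the assimilating feature is place.
Since the environment is written after the underscore, the trigger follows the target; the direction is regressive.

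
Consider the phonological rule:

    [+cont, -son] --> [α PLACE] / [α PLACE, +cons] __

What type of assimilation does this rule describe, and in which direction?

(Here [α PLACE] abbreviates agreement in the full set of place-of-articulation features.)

The rule copies the place features (abbreviated [PLACE]) from the environment onto the target, so the assimilating feature is place.
The conditioning segment sits to the left of the focus bar, meaning the trigger precedes the segment that changes — progressive assimilation.

progressive place assimilation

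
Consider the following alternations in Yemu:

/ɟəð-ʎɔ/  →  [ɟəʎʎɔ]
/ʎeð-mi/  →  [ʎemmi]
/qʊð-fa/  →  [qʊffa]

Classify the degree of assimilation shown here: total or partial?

total assimilation

The segment that alternates is /ð/, which surfaces as [ʎ] when adjacent to /ʎ/.
The output [ʎ] is identical to the trigger /ʎ/ — every feature (place, manner, voicing) has been copied — so this is total assimilation.
The other forms behave the same way: /ð/ → [m] before /m/; /ð/ → [f] before /f/ — in each case the output is a copy of the following consonant.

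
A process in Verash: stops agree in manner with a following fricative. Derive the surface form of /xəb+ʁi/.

[xəβʁi]

The rule targets /b/ (voiced bilabial stop), which sits before the trigger /ʁ/ (fricative).
The voiced bilabial fricative is [β], so /b/ → [β].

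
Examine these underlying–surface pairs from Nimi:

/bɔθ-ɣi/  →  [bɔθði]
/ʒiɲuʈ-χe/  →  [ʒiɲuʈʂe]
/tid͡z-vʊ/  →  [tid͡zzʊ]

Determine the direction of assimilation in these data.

progressive

The segment that alternates is /ɣ/, which surfaces as [ð] when adjacent to /θ/.
The change velar → dental matches the place of the preceding /θ/, identifying this as place assimilation.
The other alternating forms pattern the same way: /χ/ → [ʂ] after /ʈ/ (uvular → retroflex, matching retroflex); /v/ → [z] after /d͡z/ (labiodental → alveolar, matching alveolar) — only place changes, and always toward the preceding segment.
Since the segment that changes follows the conditioning segment, the assimilation is progressive.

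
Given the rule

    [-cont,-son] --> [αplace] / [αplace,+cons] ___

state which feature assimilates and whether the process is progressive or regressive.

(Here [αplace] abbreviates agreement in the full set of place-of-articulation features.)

progressive place assimilation

The rule copies the place features (abbreviated [place]) from the environment onto the target, so the assimilating feature is place.
The conditioning segment sits to the left of the focus bar, meaning the trigger precedes the segment that changes — progressive assimilation.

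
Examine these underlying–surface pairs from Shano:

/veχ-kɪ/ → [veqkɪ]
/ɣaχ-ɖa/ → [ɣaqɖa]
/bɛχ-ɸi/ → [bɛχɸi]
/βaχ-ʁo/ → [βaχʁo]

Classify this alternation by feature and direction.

regressive manner assimilation

The segment that alternates is /χ/, which surfaces as [q] when adjacent to /k/.
The change fricative → stop matches the manner of the following /k/, identifying this as manner assimilation.
Place and voice are unchanged, so the assimilation is partial, not total.
The other alternating form patterns the same way: /χ/ → [q] before /ɖ/ (fricative → stop, matching a stop) — only manner changes, and always toward the following segment.
Nothing changes in [bɛχɸi], [βaχʁo]: there the adjacent consonants already agree in manner (/χ/ and /ɸ/ are both fricatives; /χ/ and /ʁ/ are both fricatives), so these forms are consistent with the same rule.
The trigger is the following segment, so the direction is regressive (anticipatory).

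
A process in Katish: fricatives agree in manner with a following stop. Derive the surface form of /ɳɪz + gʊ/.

The rule targets /z/ (voiced alveolar fricative), which sits before the trigger /g/ (stop).
The voiced alveolar stop is [d], so /z/ → [d].

[ɳɪdgʊ]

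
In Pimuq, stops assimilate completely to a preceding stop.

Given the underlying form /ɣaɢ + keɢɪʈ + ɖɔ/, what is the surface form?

/k/ is the segment targeted by the rule; it sits immediately after /ɢ/, so it assimilates completely and surfaces as [ɢ].
The same rule applies at the second boundary: /ɖ/ → [ʈ] next to /ʈ/.

[ɣaɢɢeɢɪʈʈɔ]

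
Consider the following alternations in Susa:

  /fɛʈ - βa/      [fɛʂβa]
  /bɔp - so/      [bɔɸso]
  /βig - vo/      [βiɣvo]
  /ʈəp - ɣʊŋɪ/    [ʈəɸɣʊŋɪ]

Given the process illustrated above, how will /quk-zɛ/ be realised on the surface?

[quxzɛ]

The data show regressive manner assimilation: /ʈ/ → [ʂ] before /β/; /p/ → [ɸ] before /s/; /g/ → [ɣ] before /v/; /p/ → [ɸ] before /ɣ/. In each pair only manner changes, matching the following consonant, while place and voice stay constant.
The rule targets /k/ (voiceless velar stop), which sits before the trigger /z/ (fricative).
Changing only its manner to fricative gives [x] — the voiceless velar fricative.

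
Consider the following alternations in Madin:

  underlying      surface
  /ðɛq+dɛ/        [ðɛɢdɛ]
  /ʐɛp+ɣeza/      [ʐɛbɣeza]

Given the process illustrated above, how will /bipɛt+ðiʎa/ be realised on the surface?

The data show regressive voicing assimilation: /q/ → [ɢ] before /d/; /p/ → [b] before /ɣ/. In each pair only voicing changes, matching the following consonant, while place and manner stay constant.
The rule targets /t/ (voiceless alveolar stop), which sits before the trigger /ð/ (voiced).
The voiced alveolar stop is [d], so /t/ → [d].

[bipɛdðiʎa]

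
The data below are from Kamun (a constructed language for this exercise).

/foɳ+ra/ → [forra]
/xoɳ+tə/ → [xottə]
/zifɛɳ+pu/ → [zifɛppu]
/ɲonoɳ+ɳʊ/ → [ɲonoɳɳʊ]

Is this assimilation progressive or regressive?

Comparing underlying and surface forms, /ɳ/ → [r] is the alternation; the neighbouring /r/ is constant.
The output [r] is identical to the trigger /r/ — every feature (place, manner, voicing) has been copied — so this is total assimilation.
The other forms behave the same way: /ɳ/ → [t] before /t/; /ɳ/ → [p] before /p/ — in each case the output is a copy of the following consonant.
In [ɲonoɳɳʊ] the two consonants at the boundary are already identical (/ɳ/ + /ɳ/), so the rule applies vacuously and nothing changes.
Since the segment that changes precedes the conditioning segment, the assimilation is regressive.

regressive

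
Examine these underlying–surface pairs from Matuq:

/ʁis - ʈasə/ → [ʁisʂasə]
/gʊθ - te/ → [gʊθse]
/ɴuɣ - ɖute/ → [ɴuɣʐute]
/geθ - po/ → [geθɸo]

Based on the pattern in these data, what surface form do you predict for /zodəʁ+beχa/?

The data show progressive manner assimilation: /ʈ/ → [ʂ] after /s/; /t/ → [s] after /θ/; /ɖ/ → [ʐ] after /ɣ/; /p/ → [ɸ] after /θ/. In each pair only manner changes, matching the preceding consonant, while place and voice stay constant.
/b/ is a voiced bilabial stop. The preceding trigger /ʁ/ is a fricative, so /b/ must become a fricative as well.
Changing only its manner to fricative gives [β] — the voiced bilabial fricative.

[zodəʁβeχa]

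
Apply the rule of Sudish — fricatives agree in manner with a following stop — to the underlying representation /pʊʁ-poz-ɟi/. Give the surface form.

The rule targets /ʁ/ (voiced uvular fricative), which sits before the trigger /p/ (stop).
Changing only its manner to stop gives [ɢ] — the voiced uvular stop.
The same rule applies at the second boundary: /z/ → [d] next to /ɟ/.

[pʊɢpodɟi]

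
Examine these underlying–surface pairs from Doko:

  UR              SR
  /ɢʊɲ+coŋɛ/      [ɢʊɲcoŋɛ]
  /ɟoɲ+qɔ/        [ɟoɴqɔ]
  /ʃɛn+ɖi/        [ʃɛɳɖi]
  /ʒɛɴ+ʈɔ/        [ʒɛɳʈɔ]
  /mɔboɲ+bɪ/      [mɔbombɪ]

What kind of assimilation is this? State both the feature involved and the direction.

The segment that alternates is /ɲ/, which surfaces as [ɴ] when adjacent to /q/.
/ɲ/ is palatal while /q/ is uvular; the output [ɴ] is uvular, matching the trigger — so the feature that spreads is place.
Manner and voice are unchanged, so the assimilation is partial, not total.
Checking the remaining alternations: /n/ → [ɳ] before /ɖ/ (alveolar → retroflex, matching retroflex); /ɴ/ → [ɳ] before /ʈ/ (uvular → retroflex, matching retroflex); /ɲ/ → [m] before /b/ (palatal → bilabial, matching bilabial) — only place changes, and always toward the following segment.
Nothing changes in [ɢʊɲcoŋɛ]: there the adjacent consonants already agree in place (/ɲ/ and /c/ are both palatal), so this form is consistent with the same rule.
Since the segment that changes precedes the conditioning segment, the assimilation is regressive.

regressive place assimilation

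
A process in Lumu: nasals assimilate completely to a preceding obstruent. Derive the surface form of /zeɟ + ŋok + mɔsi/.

[zeɟɟokkɔsi]

/ŋ/ is the segment targeted by the rule; it sits immediately after /ɟ/, so it assimilates completely and surfaces as [ɟ].
At the second juncture, /m/ likewise becomes [k] adjacent to /k/.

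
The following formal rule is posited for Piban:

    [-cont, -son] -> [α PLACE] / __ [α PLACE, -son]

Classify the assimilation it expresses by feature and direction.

The rule copies the place features (abbreviated [PLACE]) from the environment onto the target, so the assimilating feature is place.
Since the environment is written after the underscore, the trigger follows the target; the direction is regressive.

regressive place assimilation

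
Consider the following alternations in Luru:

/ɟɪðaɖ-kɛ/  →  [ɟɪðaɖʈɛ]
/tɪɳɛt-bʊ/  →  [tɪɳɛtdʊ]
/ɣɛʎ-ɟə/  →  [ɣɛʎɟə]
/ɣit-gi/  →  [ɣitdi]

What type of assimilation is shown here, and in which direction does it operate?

progressive place assimilation

Underlying /k/ is realised as [ʈ] next to /ɖ/; /ɖ/ itself does not change.
The change velar → retroflex matches the place of the preceding /ɖ/, identifying this as place assimilation.
Manner and voice are unchanged, so the assimilation is partial, not total.
The same holds elsewhere in the data: /b/ → [d] after /t/ (bilabial → alveolar, matching alveolar); /g/ → [d] after /t/ (velar → alveolar, matching alveolar) — only place changes, and always toward the preceding segment.
No alternation appears in [ɣɛʎɟə]: there the adjacent consonants already agree in place (/ɟ/ and /ʎ/ are both palatal), so this form is consistent with the same rule.
The trigger is the preceding segment, so the direction is progressive (perseverative).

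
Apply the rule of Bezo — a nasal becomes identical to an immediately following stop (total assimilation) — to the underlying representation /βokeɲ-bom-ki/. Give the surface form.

[βokebbokki]

/ɲ/ is the segment targeted by the rule; it sits immediately before /b/, so it assimilates completely and surfaces as [b].
The same rule applies at the second boundary: /m/ → [k] next to /k/.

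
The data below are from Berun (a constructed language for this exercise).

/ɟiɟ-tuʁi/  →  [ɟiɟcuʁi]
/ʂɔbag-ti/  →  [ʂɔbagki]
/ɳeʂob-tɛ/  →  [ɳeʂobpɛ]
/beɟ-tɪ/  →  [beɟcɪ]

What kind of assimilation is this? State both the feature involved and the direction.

progressive place assimilation

Underlying /t/ is realised as [c] next to /ɟ/; /ɟ/ itself does not change.
/t/ is alveolar while /ɟ/ is palatal; the output [c] is palatal, matching the trigger — so the feature that spreads is place.
Manner and voice are unchanged, so the assimilation is partial, not total.
Checking the remaining alternations: /t/ → [k] after /g/ (alveolar → velar, matching velar); /t/ → [p] after /b/ (alveolar → bilabial, matching bilabial) — only place changes, and always toward the preceding segment.
Since the segment that changes follows the conditioning segment, the assimilation is progressive.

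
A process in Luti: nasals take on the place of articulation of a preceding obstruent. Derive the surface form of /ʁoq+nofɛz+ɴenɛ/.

[ʁoqɴofɛznenɛ]

/n/ is a voiced alveolar nasal. The preceding trigger /q/ is uvular, so /n/ must become uvular as well.
The voiced uvular nasal is [ɴ], so /n/ → [ɴ].
At the second juncture, /ɴ/ likewise becomes [n] adjacent to /z/.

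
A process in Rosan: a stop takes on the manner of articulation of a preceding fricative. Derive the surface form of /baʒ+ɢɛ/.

The rule targets /ɢ/ (voiced uvular stop), which sits after the trigger /ʒ/ (fricative).
The voiced uvular fricative is [ʁ], so /ɢ/ → [ʁ].

[baʒʁɛ]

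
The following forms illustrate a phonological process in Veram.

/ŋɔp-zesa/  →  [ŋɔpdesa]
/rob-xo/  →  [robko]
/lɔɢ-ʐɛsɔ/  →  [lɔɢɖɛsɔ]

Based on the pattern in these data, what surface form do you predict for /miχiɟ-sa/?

The data show progressive manner assimilation: /z/ → [d] after /p/; /x/ → [k] after /b/; /ʐ/ → [ɖ] after /ɢ/. In each pair only manner changes, matching the preceding consonant, while place and voice stay constant.
The rule targets /s/ (voiceless alveolar fricative), which sits after the trigger /ɟ/ (stop).
The voiceless alveolar stop is [t], so /s/ → [t].

[miχiɟta]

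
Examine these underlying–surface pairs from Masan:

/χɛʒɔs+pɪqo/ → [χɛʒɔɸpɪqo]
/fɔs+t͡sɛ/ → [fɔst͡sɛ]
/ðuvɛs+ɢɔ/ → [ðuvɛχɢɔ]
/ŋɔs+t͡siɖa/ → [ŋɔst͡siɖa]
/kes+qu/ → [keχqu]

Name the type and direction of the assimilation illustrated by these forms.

regressive place assimilation

Underlying /s/ is realised as [ɸ] next to /p/; /p/ itself does not change.
The change alveolar → bilabial matches the place of the following /p/, identifying this as place assimilation.
Manner and voice are unchanged, so the assimilation is partial, not total.
The same holds elsewhere in the data: /s/ → [χ] before /ɢ/ (alveolar → uvular, matching uvular); /s/ → [χ] before /q/ (alveolar → uvular, matching uvular) — only place changes, and always toward the following segment.
Nothing changes in [fɔst͡sɛ], [ŋɔst͡siɖa]: there the adjacent consonants already agree in place (/s/ and /t͡s/ are both alveolar; /s/ and /t͡s/ are both alveolar), so these forms are consistent with the same rule.
Since the segment that changes precedes the conditioning segment, the assimilation is regressive.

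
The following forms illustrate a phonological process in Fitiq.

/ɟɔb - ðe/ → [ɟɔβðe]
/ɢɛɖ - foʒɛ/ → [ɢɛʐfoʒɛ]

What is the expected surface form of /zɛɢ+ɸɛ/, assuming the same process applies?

The data show regressive manner assimilation: /b/ → [β] before /ð/; /ɖ/ → [ʐ] before /f/. In each pair only manner changes, matching the following consonant, while place and voice stay constant.
/ɢ/ is a voiced uvular stop. The following trigger /ɸ/ is a fricative, so /ɢ/ must become a fricative as well.
The voiced uvular fricative is [ʁ], so /ɢ/ → [ʁ].

[zɛʁɸɛ]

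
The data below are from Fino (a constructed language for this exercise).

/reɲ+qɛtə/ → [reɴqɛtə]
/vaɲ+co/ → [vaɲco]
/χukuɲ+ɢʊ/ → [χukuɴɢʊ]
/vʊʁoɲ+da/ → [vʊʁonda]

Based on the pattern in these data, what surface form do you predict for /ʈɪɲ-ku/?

[ʈɪŋku]

The data show regressive place assimilation: /ɲ/ → [ɴ] before /q/; /ɲ/ → [ɴ] before /ɢ/; /ɲ/ → [n] before /d/. In each pair only place changes, matching the following consonant, while manner and voice stay constant.
No alternation appears in [vaɲco]: there the adjacent consonants already agree in place (/ɲ/ and /c/ are both palatal), so this form is consistent with the same rule.
The rule targets /ɲ/ (voiced palatal nasal), which sits before the trigger /k/ (velar).
A voiced velar nasal is [ŋ], so the surface segment is [ŋ].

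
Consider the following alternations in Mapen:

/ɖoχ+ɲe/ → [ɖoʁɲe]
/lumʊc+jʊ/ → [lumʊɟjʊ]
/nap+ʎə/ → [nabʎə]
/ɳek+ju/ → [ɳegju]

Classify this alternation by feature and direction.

Underlying /χ/ is realised as [ʁ] next to /ɲ/; /ɲ/ itself does not change.
/χ/ is voiceless while /ɲ/ is voiced; the output [ʁ] is voiced, matching the trigger — so the feature that spreads is voicing.
Place and manner are unchanged, so the assimilation is partial, not total.
The same holds elsewhere in the data: /c/ → [ɟ] before /j/ (voiceless → voiced, matching voiced); /p/ → [b] before /ʎ/ (voiceless → voiced, matching voiced); /k/ → [g] before /j/ (voiceless → voiced, matching voiced) — only voicing changes, and always toward the following segment.
Since the segment that changes precedes the conditioning segment, the assimilation is regressive.

regressive voicing assimilation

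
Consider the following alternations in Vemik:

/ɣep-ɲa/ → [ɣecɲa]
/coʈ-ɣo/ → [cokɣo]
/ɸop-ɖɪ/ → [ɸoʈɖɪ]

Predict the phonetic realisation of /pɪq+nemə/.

[pɪtnemə]

The data show regressive place assimilation: /p/ → [c] before /ɲ/; /ʈ/ → [k] before /ɣ/; /p/ → [ʈ] before /ɖ/. In each pair only place changes, matching the following consonant, while manner and voice stay constant.
The rule targets /q/ (voiceless uvular stop), which sits before the trigger /n/ (alveolar).
The voiceless alveolar stop is [t], so /q/ → [t].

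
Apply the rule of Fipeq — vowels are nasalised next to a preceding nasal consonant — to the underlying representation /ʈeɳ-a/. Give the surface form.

/a/ sits next to the nasal /ɳ/ and is therefore nasalised to [ã].

[ʈeɳã]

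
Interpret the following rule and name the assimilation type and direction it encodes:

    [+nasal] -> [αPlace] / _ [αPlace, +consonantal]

The rule copies the place features (abbreviated [Place]) from the environment onto the target, so the assimilating feature is place.
Since the environment is written after the underscore, the trigger follows the target; the direction is regressive.

regressive place assimilation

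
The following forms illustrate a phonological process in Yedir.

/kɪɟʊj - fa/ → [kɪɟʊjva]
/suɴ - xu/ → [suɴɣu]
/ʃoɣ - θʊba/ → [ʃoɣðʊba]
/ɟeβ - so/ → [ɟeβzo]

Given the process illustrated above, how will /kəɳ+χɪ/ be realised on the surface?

The data show progressive voicing assimilation: /f/ → [v] after /j/; /x/ → [ɣ] after /ɴ/; /θ/ → [ð] after /ɣ/; /s/ → [z] after /β/. In each pair only voicing changes, matching the preceding consonant, while place and manner stay constant.
/χ/ is a voiceless uvular fricative. The preceding trigger /ɳ/ is voiced, so /χ/ must become voiced as well.
The voiced uvular fricative is [ʁ], so /χ/ → [ʁ].

[kəɳʁɪ]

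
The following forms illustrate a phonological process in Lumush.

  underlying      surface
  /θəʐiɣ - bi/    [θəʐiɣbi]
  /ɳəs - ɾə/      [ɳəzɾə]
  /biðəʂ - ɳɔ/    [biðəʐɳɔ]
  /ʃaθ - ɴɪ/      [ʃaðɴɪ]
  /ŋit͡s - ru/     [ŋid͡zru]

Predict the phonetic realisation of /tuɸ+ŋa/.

The data show regressive voicing assimilation: /s/ → [z] before /ɾ/; /ʂ/ → [ʐ] before /ɳ/; /θ/ → [ð] before /ɴ/; /t͡s/ → [d͡z] before /r/. In each pair only voicing changes, matching the following consonant, while place and manner stay constant.
Nothing changes in [θəʐiɣbi]: there the adjacent consonants already agree in voicing (/ɣ/ and /b/ are both voiced), so this form is consistent with the same rule.
/ɸ/ is a voiceless bilabial fricative. The following trigger /ŋ/ is voiced, so /ɸ/ must become voiced as well.
Changing only its voicing to voiced gives [β] — the voiced bilabial fricative.

[tuβŋa]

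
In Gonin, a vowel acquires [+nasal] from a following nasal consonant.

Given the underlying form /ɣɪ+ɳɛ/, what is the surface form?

[ɣɪ̃ɳɛ]

/ɪ/ sits next to the nasal /ɳ/ and is therefore nasalised to [ɪ̃].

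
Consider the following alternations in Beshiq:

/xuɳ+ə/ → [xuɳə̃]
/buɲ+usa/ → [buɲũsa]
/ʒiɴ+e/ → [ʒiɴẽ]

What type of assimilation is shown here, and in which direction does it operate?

progressive nasality assimilation (vowel nasalisation)

The vowel /ə/ surfaces as nasalised [ə̃] next to the preceding nasal /ɳ/ — it has acquired the [+nasal] feature of its neighbour.
The other forms show the same pattern: /u/ → [ũ] after /ɲ/; /e/ → [ẽ] after /ɴ/ — each time a vowel is nasalised next to a preceding nasal.
Because the conditioning nasal is to the left of the vowel that changes, the process is progressive (perseverative).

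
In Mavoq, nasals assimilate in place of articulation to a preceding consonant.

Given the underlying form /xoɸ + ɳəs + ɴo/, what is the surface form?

[xoɸməsno]

The rule targets /ɳ/ (voiced retroflex nasal), which sits after the trigger /ɸ/ (bilabial).
A voiced bilabial nasal is [m], so the surface segment is [m].
At the second juncture, /ɴ/ likewise becomes [n] adjacent to /s/.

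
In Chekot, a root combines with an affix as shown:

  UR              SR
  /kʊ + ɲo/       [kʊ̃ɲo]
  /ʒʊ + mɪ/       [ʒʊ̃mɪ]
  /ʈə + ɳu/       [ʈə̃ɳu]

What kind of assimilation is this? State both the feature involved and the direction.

The vowel /ʊ/ surfaces as nasalised [ʊ̃] next to the following nasal /ɲ/ — it has acquired the [+nasal] feature of its neighbour.
Likewise in the remaining data: /ʊ/ → [ʊ̃] before /m/; /ə/ → [ə̃] before /ɳ/ — each time a vowel is nasalised next to a following nasal.
Because the conditioning nasal is to the right of the vowel that changes, the process is regressive (anticipatory).

regressive nasality assimilation (vowel nasalisation)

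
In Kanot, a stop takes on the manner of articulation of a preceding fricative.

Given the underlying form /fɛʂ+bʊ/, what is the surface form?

[fɛʂβʊ]

/b/ is a voiced bilabial stop. The preceding trigger /ʂ/ is a fricative, so /b/ must become a fricative as well.
Changing only its manner to fricative gives [β] — the voiced bilabial fricative.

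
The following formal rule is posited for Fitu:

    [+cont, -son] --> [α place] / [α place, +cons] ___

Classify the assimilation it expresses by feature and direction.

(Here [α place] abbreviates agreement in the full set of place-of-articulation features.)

progressive place assimilation

The shared variable α links the value of the place features (abbreviated [place]) on the target to the same value on the neighbouring segment, so place is the feature that assimilates.
Since the environment is written before the underscore, the trigger precedes the target; the direction is progressive.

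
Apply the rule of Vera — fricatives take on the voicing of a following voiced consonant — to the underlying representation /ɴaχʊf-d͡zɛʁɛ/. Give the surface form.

[ɴaχʊvd͡zɛʁɛ]

The rule targets /f/ (voiceless labiodental fricative), which sits before the trigger /d͡z/ (voiced).
The voiced labiodental fricative is [v], so /f/ → [v].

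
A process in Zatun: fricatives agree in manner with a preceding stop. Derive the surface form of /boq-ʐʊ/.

[boqɖʊ]

/ʐ/ is a voiced retroflex fricative. The preceding trigger /q/ is a stop, so /ʐ/ must become a stop as well.
The voiced retroflex stop is [ɖ], so /ʐ/ → [ɖ].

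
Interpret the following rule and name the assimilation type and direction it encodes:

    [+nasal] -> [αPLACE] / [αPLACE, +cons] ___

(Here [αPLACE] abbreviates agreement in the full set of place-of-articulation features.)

The shared variable α links the value of the place features (abbreviated [PLACE]) on the target to the same value on the neighbouring segment, so place is the feature that assimilates.
Since the environment is written before the underscore, the trigger precedes the target; the direction is progressive.

progressive place assimilation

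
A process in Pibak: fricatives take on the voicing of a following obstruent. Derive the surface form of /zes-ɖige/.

/s/ is a voiceless alveolar fricative. The following trigger /ɖ/ is voiced, so /s/ must become voiced as well.
Changing only its voicing to voiced gives [z] — the voiced alveolar fricative.

[zezɖige]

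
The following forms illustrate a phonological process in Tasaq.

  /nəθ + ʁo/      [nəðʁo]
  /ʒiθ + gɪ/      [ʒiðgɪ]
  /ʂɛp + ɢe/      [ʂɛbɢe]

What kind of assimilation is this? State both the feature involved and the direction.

regressive voicing assimilation

The segment that alternates is /θ/, which surfaces as [ð] when adjacent to /ʁ/.
/θ/ is voiceless while /ʁ/ is voiced; the output [ð] is voiced, matching the trigger — so the feature that spreads is voicing.
Place and manner are unchanged, so the assimilation is partial, not total.
The other alternating forms pattern the same way: /θ/ → [ð] before /g/ (voiceless → voiced, matching voiced); /p/ → [b] before /ɢ/ (voiceless → voiced, matching voiced) — only voicing changes, and always toward the following segment.
Since the segment that changes precedes the conditioning segment, the assimilation is regressive.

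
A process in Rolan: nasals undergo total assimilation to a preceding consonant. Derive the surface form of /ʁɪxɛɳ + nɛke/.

/n/ is the segment targeted by the rule; it sits immediately after /ɳ/, so it assimilates completely and surfaces as [ɳ].

[ʁɪxɛɳɳɛke]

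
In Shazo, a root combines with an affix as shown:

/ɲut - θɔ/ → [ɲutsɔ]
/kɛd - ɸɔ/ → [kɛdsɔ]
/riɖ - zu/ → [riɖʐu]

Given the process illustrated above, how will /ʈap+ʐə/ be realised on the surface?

The data show progressive place assimilation: /θ/ → [s] after /t/; /ɸ/ → [s] after /d/; /z/ → [ʐ] after /ɖ/. In each pair only place changes, matching the preceding consonant, while manner and voice stay constant.
The rule targets /ʐ/ (voiced retroflex fricative), which sits after the trigger /p/ (bilabial).
Changing only its place to bilabial gives [β] — the voiced bilabial fricative.

[ʈapβə]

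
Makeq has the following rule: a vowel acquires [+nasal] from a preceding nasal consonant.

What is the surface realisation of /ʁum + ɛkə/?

/ɛ/ sits next to the nasal /m/ and is therefore nasalised to [ɛ̃].

[ʁumɛ̃kə]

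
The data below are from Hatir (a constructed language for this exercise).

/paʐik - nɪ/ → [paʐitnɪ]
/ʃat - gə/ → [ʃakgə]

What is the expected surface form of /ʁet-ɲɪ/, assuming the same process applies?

[ʁecɲɪ]

The data show regressive place assimilation: /k/ → [t] before /n/; /t/ → [k] before /g/. In each pair only place changes, matching the following consonant, while manner and voice stay constant.
/t/ is a voiceless alveolar stop. The following trigger /ɲ/ is palatal, so /t/ must become palatal as well.
Changing only its place to palatal gives [c] — the voiceless palatal stop.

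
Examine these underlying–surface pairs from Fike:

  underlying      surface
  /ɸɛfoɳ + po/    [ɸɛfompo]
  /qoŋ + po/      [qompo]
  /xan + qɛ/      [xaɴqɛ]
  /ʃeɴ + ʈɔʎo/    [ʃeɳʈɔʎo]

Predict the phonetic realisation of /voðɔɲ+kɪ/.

The data show regressive place assimilation: /ɳ/ → [m] before /p/; /ŋ/ → [m] before /p/; /n/ → [ɴ] before /q/; /ɴ/ → [ɳ] before /ʈ/. In each pair only place changes, matching the following consonant, while manner and voice stay constant.
The rule targets /ɲ/ (voiced palatal nasal), which sits before the trigger /k/ (velar).
Changing only its place to velar gives [ŋ] — the voiced velar nasal.

[voðɔŋkɪ]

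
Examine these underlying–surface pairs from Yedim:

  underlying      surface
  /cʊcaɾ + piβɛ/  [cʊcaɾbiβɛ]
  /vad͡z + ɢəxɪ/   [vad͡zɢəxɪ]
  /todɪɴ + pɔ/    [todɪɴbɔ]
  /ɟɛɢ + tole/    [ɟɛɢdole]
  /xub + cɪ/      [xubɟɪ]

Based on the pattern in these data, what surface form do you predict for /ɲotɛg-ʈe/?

[ɲotɛgɖe]

The data show progressive voicing assimilation: /p/ → [b] after /ɾ/; /p/ → [b] after /ɴ/; /t/ → [d] after /ɢ/; /c/ → [ɟ] after /b/. In each pair only voicing changes, matching the preceding consonant, while place and manner stay constant.
Nothing changes in [vad͡zɢəxɪ]: there the adjacent consonants already agree in voicing (/ɢ/ and /d͡z/ are both voiced), so this form is consistent with the same rule.
The rule targets /ʈ/ (voiceless retroflex stop), which sits after the trigger /g/ (voiced).
The voiced retroflex stop is [ɖ], so /ʈ/ → [ɖ].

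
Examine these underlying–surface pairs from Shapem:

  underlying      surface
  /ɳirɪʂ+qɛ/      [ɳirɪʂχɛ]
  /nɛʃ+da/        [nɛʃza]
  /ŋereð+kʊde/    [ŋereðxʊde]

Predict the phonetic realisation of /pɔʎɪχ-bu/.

The data show progressive manner assimilation: /q/ → [χ] after /ʂ/; /d/ → [z] after /ʃ/; /k/ → [x] after /ð/. In each pair only manner changes, matching the preceding consonant, while place and voice stay constant.
/b/ is a voiced bilabial stop. The preceding trigger /χ/ is a fricative, so /b/ must become a fricative as well.
The voiced bilabial fricative is [β], so /b/ → [β].

[pɔʎɪχβu]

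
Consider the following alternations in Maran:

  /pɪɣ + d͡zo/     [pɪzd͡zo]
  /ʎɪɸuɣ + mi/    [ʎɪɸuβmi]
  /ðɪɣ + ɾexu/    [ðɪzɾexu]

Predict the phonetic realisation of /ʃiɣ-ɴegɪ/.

The data show regressive place assimilation: /ɣ/ → [z] before /d͡z/; /ɣ/ → [β] before /m/; /ɣ/ → [z] before /ɾ/. In each pair only place changes, matching the following consonant, while manner and voice stay constant.
/ɣ/ is a voiced velar fricative. The following trigger /ɴ/ is uvular, so /ɣ/ must become uvular as well.
The voiced uvular fricative is [ʁ], so /ɣ/ → [ʁ].

[ʃiʁɴegɪ]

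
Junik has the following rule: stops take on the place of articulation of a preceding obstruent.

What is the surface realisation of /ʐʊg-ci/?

The rule targets /c/ (voiceless palatal stop), which sits after the trigger /g/ (velar).
The voiceless velar stop is [k], so /c/ → [k].

[ʐʊgki]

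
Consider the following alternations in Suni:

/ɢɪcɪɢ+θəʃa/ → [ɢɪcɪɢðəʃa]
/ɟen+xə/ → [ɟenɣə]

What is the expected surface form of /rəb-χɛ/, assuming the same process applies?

[rəbʁɛ]

The data show progressive voicing assimilation: /θ/ → [ð] after /ɢ/; /x/ → [ɣ] after /n/. In each pair only voicing changes, matching the preceding consonant, while place and manner stay constant.
The rule targets /χ/ (voiceless uvular fricative), which sits after the trigger /b/ (voiced).
A voiced uvular fricative is [ʁ], so the surface segment is [ʁ].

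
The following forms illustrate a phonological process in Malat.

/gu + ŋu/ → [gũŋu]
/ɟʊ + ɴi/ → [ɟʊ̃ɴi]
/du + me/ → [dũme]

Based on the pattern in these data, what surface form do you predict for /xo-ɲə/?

The data show regressive nasality assimilation (vowel nasalisation): /u/ → [ũ] before /ŋ/; /ʊ/ → [ʊ̃] before /ɴ/; /u/ → [ũ] before /m/ — a vowel is nasalised by an immediately following nasal consonant.
The vowel /o/ is adjacent to the following nasal /ɲ/, so it acquires [+nasal] and surfaces as [õ].

[xõɲə]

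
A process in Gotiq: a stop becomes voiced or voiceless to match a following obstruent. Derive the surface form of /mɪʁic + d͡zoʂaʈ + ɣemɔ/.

[mɪʁiɟd͡zoʂaɖɣemɔ]

/c/ is a voiceless palatal stop. The following trigger /d͡z/ is voiced, so /c/ must become voiced as well.
A voiced palatal stop is [ɟ], so the surface segment is [ɟ].
At the second juncture, /ʈ/ likewise becomes [ɖ] adjacent to /ɣ/.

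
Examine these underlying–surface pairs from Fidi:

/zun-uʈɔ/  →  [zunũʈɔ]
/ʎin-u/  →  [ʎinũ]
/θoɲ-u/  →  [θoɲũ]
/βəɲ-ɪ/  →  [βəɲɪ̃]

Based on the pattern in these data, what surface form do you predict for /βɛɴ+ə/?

The data show progressive nasality assimilation (vowel nasalisation): /u/ → [ũ] after /n/; /u/ → [ũ] after /ɲ/; /ɪ/ → [ɪ̃] after /ɲ/ — a vowel is nasalised by an immediately preceding nasal consonant.
The vowel /ə/ is adjacent to the preceding nasal /ɴ/, so it acquires [+nasal] and surfaces as [ə̃].

[βɛɴə̃]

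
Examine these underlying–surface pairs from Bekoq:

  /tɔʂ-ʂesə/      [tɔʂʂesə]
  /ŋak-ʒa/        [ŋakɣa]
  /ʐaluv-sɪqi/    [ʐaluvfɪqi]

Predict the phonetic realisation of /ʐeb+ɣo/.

The data show progressive place assimilation: /ʒ/ → [ɣ] after /k/; /s/ → [f] after /v/. In each pair only place changes, matching the preceding consonant, while manner and voice stay constant.
Nothing changes in [tɔʂʂesə]: there the adjacent consonants already agree in place (/ʂ/ and /ʂ/ are both retroflex), so this form is consistent with the same rule.
The rule targets /ɣ/ (voiced velar fricative), which sits after the trigger /b/ (bilabial).
Changing only its place to bilabial gives [β] — the voiced bilabial fricative.

[ʐebβo]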